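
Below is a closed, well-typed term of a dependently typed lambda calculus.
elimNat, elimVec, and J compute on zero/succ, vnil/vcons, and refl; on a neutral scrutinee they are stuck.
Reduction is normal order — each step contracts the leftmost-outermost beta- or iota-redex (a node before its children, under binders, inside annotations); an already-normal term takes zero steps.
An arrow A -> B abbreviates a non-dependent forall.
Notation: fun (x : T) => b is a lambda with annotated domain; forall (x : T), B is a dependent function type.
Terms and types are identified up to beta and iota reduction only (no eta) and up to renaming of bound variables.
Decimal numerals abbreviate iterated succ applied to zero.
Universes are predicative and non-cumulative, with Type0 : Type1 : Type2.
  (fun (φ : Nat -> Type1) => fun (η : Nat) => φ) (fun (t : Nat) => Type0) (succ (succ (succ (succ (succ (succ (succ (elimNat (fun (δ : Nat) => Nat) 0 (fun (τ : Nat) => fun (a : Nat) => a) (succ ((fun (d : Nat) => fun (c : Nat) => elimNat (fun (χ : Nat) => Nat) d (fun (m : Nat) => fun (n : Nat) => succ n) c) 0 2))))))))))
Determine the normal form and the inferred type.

normal form:
  fun (φ : Nat) => Type0
inferred type:
  Nat -> Type1


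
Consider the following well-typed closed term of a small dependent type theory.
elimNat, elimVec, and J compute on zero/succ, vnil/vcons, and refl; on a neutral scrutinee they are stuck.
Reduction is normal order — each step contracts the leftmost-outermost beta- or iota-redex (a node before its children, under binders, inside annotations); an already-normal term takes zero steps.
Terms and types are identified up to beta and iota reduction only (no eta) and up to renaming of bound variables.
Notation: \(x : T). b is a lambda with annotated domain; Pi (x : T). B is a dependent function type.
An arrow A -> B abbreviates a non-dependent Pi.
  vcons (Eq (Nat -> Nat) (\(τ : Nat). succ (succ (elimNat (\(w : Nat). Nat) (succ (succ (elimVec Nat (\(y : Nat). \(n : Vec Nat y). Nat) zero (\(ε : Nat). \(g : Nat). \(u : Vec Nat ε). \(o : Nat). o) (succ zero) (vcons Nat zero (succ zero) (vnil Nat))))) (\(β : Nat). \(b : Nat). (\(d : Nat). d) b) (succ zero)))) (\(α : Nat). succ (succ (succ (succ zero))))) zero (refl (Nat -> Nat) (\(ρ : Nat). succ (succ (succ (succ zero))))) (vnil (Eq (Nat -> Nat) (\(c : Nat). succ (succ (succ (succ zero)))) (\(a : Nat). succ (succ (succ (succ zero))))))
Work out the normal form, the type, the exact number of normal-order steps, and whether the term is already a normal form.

resulting normal form:
  vcons (Eq (Nat -> Nat) (\(τ : Nat). succ (succ (succ (succ zero)))) (\(w : Nat). succ (succ (succ (succ zero))))) zero (refl (Nat -> Nat) (\(y : Nat). succ (succ (succ (succ zero))))) (vnil (Eq (Nat -> Nat) (\(n : Nat). succ (succ (succ (succ zero)))) (\(ε : Nat). succ (succ (succ (succ zero))))))
type:
  Vec (Eq (Nat -> Nat) (\(τ : Nat). succ (succ (succ (succ zero)))) (\(w : Nat). succ (succ (succ (succ zero))))) (succ zero)
steps to reach normal form (normal order): 11
term was already normal: no
first contracted redex: an elimNat iota-redex


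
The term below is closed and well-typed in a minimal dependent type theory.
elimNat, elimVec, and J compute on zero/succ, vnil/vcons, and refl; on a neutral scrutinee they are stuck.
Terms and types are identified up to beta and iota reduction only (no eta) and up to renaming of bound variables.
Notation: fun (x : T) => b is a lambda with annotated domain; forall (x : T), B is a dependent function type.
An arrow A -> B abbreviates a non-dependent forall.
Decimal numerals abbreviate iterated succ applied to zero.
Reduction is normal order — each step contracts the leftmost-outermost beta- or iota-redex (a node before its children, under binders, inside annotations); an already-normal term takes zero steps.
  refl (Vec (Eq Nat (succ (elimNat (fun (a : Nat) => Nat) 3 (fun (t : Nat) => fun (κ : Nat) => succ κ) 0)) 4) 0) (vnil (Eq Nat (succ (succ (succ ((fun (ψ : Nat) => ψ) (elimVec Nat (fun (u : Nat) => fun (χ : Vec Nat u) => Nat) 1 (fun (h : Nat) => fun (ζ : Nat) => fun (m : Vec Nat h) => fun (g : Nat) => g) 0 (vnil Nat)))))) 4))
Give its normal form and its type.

reduced normal form:
  refl (Vec (Eq Nat 4 4) 0) (vnil (Eq Nat 4 4))
the term's type:
  Eq (Vec (Eq Nat 4 4) 0) (vnil (Eq Nat 4 4)) (vnil (Eq Nat 4 4))


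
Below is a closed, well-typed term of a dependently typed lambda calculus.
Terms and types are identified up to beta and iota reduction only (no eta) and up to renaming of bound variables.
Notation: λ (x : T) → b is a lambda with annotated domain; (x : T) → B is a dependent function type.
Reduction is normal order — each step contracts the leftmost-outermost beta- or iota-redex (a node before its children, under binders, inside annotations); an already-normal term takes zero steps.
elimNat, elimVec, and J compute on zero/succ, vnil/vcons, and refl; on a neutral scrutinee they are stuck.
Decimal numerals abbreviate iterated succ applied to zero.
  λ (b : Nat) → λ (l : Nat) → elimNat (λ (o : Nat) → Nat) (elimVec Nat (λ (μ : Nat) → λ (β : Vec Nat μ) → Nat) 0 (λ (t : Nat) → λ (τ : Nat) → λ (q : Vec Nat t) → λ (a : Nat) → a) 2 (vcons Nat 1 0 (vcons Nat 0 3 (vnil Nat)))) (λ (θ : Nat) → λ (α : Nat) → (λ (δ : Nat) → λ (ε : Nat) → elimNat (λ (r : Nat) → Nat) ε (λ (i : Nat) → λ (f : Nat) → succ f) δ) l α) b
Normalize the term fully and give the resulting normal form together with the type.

reduced normal form:
  λ (b : Nat) → λ (l : Nat) → elimNat (λ (o : Nat) → Nat) 0 (λ (μ : Nat) → λ (β : Nat) → elimNat (λ (t : Nat) → Nat) β (λ (τ : Nat) → λ (q : Nat) → succ q) l) b
the term's type:
  (b : Nat) → (l : Nat) → Nat
observation: the leftmost-outermost redex is an elimVec iota-redex, and normalization takes 13 steps.


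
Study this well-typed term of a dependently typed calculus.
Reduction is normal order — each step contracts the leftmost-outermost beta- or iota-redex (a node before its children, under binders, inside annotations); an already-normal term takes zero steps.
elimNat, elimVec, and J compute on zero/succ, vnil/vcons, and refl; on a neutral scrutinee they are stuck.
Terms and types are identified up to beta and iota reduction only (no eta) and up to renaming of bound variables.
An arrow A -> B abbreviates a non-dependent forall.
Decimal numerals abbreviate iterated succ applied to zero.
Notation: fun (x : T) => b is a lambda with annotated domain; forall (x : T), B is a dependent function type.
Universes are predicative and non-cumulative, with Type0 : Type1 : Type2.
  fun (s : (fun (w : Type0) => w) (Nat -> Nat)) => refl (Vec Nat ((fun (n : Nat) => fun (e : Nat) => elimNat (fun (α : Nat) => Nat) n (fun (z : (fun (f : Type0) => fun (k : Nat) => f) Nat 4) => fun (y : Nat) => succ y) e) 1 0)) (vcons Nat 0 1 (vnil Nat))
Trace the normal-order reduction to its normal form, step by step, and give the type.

reduction (normal order):
  fun (s : (fun (w : Type0) => w) (Nat -> Nat)) => refl (Vec Nat ((fun (n : Nat) => fun (e : Nat) => elimNat (fun (α : Nat) => Nat) n (fun (z : (fun (f : Type0) => fun (k : Nat) => f) Nat 4) => fun (y : Nat) => succ y) e) 1 0)) (vcons Nat 0 1 (vnil Nat))
  ~> fun (s : Nat -> Nat) => refl (Vec Nat ((fun (w : Nat) => fun (n : Nat) => elimNat (fun (e : Nat) => Nat) w (fun (α : (fun (z : Type0) => fun (f : Nat) => z) Nat 4) => fun (k : Nat) => succ k) n) 1 0)) (vcons Nat 0 1 (vnil Nat))
  ~> fun (s : Nat -> Nat) => refl (Vec Nat ((fun (w : Nat) => elimNat (fun (n : Nat) => Nat) 1 (fun (e : (fun (α : Type0) => fun (z : Nat) => α) Nat 4) => fun (f : Nat) => succ f) w) 0)) (vcons Nat 0 1 (vnil Nat))
  ~> fun (s : Nat -> Nat) => refl (Vec Nat (elimNat (fun (w : Nat) => Nat) 1 (fun (n : (fun (e : Type0) => fun (α : Nat) => e) Nat 4) => fun (z : Nat) => succ z) 0)) (vcons Nat 0 1 (vnil Nat))
  ~> fun (s : Nat -> Nat) => refl (Vec Nat 1) (vcons Nat 0 1 (vnil Nat))
type:
  (Nat -> Nat) -> Eq (Vec Nat 1) (vcons Nat 0 1 (vnil Nat)) (vcons Nat 0 1 (vnil Nat))


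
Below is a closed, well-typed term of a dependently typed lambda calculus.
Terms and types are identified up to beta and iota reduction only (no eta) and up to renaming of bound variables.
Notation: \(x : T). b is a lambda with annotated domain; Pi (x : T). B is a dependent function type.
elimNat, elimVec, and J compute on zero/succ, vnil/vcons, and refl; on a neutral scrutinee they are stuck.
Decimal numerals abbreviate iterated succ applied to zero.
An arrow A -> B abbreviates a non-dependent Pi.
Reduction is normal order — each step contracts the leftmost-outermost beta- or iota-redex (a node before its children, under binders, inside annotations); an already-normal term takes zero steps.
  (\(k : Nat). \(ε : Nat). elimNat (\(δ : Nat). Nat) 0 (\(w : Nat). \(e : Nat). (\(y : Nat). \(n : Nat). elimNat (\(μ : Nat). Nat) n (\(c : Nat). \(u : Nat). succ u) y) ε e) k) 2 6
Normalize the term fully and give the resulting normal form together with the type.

resulting normal form:
  12
inferred type:
  Nat
observation: normalization takes exactly 51 steps under the normal-order strategy.


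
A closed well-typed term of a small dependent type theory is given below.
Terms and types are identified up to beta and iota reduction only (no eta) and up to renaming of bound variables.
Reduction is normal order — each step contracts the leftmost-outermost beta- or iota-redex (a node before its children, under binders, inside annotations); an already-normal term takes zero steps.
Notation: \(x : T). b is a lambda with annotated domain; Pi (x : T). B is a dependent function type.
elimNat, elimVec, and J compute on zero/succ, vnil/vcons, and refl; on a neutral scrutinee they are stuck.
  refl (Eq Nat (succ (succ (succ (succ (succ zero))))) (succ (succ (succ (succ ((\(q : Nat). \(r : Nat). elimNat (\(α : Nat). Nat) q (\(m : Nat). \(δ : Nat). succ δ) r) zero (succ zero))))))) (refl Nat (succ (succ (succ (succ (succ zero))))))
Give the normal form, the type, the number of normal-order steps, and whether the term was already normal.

reduced normal form:
  refl (Eq Nat (succ (succ (succ (succ (succ zero))))) (succ (succ (succ (succ (succ zero)))))) (refl Nat (succ (succ (succ (succ (succ zero))))))
type:
  Eq (Eq Nat (succ (succ (succ (succ (succ zero))))) (succ (succ (succ (succ (succ zero)))))) (refl Nat (succ (succ (succ (succ (succ zero)))))) (refl Nat (succ (succ (succ (succ (succ zero))))))
normal-order step count: 6
started in normal form: no
first redex: a beta-redex


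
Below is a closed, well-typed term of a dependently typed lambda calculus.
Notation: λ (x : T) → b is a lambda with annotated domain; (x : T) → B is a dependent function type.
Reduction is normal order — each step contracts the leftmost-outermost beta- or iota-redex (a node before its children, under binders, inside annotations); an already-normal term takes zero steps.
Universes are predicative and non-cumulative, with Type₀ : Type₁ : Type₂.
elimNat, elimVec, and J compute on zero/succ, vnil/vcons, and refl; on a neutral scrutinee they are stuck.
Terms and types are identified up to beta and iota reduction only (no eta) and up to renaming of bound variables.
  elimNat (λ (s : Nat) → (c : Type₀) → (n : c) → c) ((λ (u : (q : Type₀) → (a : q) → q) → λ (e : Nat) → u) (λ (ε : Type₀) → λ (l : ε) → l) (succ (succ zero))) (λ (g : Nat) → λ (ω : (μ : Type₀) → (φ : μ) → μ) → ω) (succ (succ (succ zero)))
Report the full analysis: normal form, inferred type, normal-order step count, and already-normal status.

normal form:
  λ (s : Type₀) → λ (c : s) → c
the term's type:
  (s : Type₀) → (c : s) → s
reduction steps (normal order): 12
term was already normal: no
first redex: an elimNat iota-redex


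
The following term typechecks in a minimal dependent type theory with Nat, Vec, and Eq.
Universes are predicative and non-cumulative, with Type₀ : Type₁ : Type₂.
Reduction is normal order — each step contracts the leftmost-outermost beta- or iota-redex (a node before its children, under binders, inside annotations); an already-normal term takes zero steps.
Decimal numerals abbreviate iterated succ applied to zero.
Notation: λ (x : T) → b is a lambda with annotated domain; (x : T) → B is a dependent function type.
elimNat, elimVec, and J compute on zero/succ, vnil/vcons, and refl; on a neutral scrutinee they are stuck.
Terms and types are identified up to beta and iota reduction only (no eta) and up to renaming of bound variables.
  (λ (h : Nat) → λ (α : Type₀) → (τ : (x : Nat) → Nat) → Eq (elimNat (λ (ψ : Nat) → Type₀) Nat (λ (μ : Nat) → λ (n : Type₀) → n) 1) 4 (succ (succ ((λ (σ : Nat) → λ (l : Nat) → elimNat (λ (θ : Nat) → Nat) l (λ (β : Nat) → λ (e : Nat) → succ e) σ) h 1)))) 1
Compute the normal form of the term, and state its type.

normal form:
  λ (h : Type₀) → (α : (τ : Nat) → Nat) → Eq Nat 4 4
type:
  (h : Type₀) → Type₀
observation: the first redex contracted is a beta-redex; the normal form is reached in 11 normal-order steps.


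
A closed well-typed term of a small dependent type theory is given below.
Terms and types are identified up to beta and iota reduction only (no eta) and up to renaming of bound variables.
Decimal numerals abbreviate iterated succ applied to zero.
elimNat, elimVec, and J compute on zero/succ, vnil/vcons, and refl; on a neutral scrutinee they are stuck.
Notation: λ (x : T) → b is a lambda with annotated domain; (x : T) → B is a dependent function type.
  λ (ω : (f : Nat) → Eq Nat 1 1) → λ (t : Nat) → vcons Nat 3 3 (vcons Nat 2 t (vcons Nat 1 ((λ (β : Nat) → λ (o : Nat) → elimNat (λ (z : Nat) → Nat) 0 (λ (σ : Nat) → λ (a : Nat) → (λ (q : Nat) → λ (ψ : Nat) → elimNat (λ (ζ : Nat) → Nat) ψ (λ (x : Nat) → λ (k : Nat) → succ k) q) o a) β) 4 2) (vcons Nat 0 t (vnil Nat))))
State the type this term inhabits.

inferred type:
  (ω : (f : Nat) → Eq Nat 1 1) → (t : Nat) → Vec Nat 4


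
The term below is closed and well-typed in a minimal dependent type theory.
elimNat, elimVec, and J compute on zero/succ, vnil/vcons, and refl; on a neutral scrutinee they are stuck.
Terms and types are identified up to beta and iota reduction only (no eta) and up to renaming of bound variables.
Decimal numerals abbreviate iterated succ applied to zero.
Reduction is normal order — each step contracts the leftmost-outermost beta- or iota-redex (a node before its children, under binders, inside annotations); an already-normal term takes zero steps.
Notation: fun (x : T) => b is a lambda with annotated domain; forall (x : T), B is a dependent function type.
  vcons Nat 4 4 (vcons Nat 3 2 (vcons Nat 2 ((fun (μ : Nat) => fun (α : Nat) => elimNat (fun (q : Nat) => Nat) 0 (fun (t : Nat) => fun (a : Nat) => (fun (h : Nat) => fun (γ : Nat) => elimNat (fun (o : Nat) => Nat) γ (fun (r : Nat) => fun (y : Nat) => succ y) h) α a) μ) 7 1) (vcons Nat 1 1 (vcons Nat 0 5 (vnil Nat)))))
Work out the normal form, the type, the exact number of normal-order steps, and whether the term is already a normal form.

resulting normal form:
  vcons Nat 4 4 (vcons Nat 3 2 (vcons Nat 2 7 (vcons Nat 1 1 (vcons Nat 0 5 (vnil Nat)))))
the term's type:
  Vec Nat 5
reduction steps (normal order): 66
term was already normal: no
first redex: a beta-redex


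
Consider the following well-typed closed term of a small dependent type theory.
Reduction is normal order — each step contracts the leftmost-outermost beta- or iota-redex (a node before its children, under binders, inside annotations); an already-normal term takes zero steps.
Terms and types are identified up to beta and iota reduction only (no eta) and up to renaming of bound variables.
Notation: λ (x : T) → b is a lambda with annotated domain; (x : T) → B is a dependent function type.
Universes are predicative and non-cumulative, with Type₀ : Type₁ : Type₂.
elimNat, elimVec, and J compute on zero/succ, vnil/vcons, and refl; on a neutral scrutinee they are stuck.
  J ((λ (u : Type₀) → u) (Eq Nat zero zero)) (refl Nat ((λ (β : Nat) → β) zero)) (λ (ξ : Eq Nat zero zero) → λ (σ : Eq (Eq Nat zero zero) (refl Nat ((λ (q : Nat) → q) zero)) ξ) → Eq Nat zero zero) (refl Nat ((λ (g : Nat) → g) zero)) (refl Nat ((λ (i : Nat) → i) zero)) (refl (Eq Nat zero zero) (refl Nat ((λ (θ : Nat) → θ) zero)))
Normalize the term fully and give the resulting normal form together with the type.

normal form:
  refl Nat zero
type:
  Eq Nat zero zero


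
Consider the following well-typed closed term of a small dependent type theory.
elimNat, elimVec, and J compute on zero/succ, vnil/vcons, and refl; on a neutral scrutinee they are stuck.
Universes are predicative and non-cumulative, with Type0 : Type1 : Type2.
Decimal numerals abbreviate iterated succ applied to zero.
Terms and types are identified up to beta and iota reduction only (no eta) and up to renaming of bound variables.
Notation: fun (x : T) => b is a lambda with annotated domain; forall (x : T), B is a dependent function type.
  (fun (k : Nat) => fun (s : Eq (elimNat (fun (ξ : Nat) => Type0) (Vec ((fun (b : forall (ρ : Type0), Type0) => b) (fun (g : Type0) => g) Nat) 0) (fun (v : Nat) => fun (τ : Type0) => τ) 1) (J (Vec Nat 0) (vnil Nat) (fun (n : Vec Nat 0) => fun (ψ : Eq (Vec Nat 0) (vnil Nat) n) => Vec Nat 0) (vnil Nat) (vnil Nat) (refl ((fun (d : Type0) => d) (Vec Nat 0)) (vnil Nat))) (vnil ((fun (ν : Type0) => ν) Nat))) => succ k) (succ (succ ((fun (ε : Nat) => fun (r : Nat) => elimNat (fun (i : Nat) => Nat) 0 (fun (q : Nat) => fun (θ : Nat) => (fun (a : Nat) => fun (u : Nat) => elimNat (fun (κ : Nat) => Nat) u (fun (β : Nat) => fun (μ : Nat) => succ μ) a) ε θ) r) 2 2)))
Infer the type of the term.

the term's type:
  forall (k : Eq (Vec Nat 0) (vnil Nat) (vnil Nat)), Nat


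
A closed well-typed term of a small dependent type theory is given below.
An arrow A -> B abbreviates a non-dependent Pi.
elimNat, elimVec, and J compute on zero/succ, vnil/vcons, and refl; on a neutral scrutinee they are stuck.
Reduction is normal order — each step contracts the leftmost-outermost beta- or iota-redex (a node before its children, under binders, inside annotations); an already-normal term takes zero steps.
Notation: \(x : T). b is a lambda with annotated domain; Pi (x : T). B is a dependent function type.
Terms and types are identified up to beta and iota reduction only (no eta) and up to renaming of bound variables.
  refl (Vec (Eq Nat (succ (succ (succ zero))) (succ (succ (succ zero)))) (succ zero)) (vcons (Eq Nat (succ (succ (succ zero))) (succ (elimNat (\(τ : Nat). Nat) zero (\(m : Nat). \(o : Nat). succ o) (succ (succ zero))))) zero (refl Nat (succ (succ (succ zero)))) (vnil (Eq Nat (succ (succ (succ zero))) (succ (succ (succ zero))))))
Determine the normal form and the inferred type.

reduced normal form:
  refl (Vec (Eq Nat (succ (succ (succ zero))) (succ (succ (succ zero)))) (succ zero)) (vcons (Eq Nat (succ (succ (succ zero))) (succ (succ (succ zero)))) zero (refl Nat (succ (succ (succ zero)))) (vnil (Eq Nat (succ (succ (succ zero))) (succ (succ (succ zero))))))
type:
  Eq (Vec (Eq Nat (succ (succ (succ zero))) (succ (succ (succ zero)))) (succ zero)) (vcons (Eq Nat (succ (succ (succ zero))) (succ (succ (succ zero)))) zero (refl Nat (succ (succ (succ zero)))) (vnil (Eq Nat (succ (succ (succ zero))) (succ (succ (succ zero)))))) (vcons (Eq Nat (succ (succ (succ zero))) (succ (succ (succ zero)))) zero (refl Nat (succ (succ (succ zero)))) (vnil (Eq Nat (succ (succ (succ zero))) (succ (succ (succ zero))))))
observation: the leftmost-outermost redex is an elimNat iota-redex, and normalization takes 7 steps.


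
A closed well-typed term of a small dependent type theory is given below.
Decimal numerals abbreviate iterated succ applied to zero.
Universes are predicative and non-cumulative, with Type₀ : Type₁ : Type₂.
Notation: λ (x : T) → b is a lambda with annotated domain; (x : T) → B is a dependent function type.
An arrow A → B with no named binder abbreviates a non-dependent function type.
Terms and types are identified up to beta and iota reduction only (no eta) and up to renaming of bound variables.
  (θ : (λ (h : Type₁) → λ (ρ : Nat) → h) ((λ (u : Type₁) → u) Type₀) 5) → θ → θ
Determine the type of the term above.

type:
  Type₁


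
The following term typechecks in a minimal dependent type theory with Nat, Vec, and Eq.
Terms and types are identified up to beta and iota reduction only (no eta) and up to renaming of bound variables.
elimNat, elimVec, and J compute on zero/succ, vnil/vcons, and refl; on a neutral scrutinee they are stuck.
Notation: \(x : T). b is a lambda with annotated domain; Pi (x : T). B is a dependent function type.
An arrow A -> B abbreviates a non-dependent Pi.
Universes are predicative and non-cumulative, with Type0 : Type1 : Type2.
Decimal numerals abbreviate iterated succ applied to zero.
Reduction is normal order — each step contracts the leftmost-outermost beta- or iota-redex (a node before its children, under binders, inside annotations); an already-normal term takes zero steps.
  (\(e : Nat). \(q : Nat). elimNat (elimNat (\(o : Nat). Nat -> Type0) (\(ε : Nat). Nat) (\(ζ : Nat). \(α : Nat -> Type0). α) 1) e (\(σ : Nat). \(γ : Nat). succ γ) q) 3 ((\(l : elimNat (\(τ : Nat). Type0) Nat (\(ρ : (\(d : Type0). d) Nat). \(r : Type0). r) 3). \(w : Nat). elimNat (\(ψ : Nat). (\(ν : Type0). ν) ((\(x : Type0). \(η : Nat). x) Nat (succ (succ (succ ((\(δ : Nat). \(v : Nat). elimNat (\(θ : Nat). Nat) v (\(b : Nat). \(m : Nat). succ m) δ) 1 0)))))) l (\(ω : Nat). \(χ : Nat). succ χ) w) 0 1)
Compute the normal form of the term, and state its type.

resulting normal form:
  4
inferred type:
  Nat


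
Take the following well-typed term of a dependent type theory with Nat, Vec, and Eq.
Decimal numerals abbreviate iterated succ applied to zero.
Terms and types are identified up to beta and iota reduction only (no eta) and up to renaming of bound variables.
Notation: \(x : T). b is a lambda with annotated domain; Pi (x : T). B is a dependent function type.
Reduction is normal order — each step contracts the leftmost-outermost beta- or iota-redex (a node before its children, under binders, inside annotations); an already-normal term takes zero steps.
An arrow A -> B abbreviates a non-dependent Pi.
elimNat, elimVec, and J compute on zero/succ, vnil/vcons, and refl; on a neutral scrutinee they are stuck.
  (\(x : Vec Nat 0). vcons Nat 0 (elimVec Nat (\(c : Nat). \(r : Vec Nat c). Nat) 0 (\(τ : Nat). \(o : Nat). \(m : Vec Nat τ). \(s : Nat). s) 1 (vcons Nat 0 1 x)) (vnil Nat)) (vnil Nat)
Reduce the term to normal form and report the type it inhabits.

normal form:
  vcons Nat 0 0 (vnil Nat)
type:
  Vec Nat 1


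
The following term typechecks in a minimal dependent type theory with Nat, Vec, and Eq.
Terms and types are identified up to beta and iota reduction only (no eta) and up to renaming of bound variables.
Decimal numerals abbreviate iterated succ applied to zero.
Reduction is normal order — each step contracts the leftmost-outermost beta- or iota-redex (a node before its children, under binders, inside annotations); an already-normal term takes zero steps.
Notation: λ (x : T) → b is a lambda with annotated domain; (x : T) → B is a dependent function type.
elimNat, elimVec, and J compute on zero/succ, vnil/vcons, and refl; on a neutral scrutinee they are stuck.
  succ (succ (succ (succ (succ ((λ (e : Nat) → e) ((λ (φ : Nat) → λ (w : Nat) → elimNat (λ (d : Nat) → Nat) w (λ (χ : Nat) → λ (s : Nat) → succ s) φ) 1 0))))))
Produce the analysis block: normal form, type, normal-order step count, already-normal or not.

resulting normal form:
  6
type:
  Nat
normal-order step count: 7
term was already normal: no
first contracted redex: a beta-redex


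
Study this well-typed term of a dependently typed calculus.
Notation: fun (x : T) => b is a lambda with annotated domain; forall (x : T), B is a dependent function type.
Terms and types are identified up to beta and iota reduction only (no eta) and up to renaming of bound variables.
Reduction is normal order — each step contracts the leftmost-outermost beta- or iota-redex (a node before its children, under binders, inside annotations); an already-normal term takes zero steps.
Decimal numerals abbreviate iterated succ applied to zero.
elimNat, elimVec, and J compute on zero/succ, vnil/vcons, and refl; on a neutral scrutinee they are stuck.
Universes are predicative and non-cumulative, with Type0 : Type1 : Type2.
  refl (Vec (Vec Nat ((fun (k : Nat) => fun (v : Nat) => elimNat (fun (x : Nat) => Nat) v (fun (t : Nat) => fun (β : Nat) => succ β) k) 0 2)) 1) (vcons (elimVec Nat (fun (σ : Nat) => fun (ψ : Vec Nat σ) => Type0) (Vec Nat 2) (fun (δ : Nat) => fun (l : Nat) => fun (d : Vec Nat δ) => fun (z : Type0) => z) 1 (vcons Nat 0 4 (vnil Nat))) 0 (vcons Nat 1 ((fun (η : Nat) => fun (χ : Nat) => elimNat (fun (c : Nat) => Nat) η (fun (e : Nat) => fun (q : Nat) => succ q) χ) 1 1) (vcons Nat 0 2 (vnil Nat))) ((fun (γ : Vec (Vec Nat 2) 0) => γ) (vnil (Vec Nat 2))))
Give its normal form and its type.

reduced normal form:
  refl (Vec (Vec Nat 2) 1) (vcons (Vec Nat 2) 0 (vcons Nat 1 2 (vcons Nat 0 2 (vnil Nat))) (vnil (Vec Nat 2)))
type:
  Eq (Vec (Vec Nat 2) 1) (vcons (Vec Nat 2) 0 (vcons Nat 1 2 (vcons Nat 0 2 (vnil Nat))) (vnil (Vec Nat 2))) (vcons (Vec Nat 2) 0 (vcons Nat 1 2 (vcons Nat 0 2 (vnil Nat))) (vnil (Vec Nat 2)))


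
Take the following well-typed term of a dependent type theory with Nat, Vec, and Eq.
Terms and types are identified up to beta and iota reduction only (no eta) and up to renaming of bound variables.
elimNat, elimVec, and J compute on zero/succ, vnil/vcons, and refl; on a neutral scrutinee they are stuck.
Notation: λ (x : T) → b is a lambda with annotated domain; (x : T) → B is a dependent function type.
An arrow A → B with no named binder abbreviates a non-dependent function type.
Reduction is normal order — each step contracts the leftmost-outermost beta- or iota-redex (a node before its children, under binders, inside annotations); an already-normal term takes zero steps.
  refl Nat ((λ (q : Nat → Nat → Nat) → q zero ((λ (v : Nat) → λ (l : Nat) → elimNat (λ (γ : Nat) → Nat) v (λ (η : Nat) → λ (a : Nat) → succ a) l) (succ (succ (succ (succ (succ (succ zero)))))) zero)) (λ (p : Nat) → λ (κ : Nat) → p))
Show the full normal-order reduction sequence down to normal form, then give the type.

normal-order reduction:
  refl Nat ((λ (q : Nat → Nat → Nat) → q zero ((λ (v : Nat) → λ (l : Nat) → elimNat (λ (γ : Nat) → Nat) v (λ (η : Nat) → λ (a : Nat) → succ a) l) (succ (succ (succ (succ (succ (succ zero)))))) zero)) (λ (p : Nat) → λ (κ : Nat) → p))
  ~> refl Nat ((λ (q : Nat) → λ (v : Nat) → q) zero ((λ (l : Nat) → λ (γ : Nat) → elimNat (λ (η : Nat) → Nat) l (λ (a : Nat) → λ (p : Nat) → succ p) γ) (succ (succ (succ (succ (succ (succ zero)))))) zero))
  ~> refl Nat ((λ (q : Nat) → zero) ((λ (v : Nat) → λ (l : Nat) → elimNat (λ (γ : Nat) → Nat) v (λ (η : Nat) → λ (a : Nat) → succ a) l) (succ (succ (succ (succ (succ (succ zero)))))) zero))
  ~> refl Nat zero
inferred type:
  Eq Nat zero zero


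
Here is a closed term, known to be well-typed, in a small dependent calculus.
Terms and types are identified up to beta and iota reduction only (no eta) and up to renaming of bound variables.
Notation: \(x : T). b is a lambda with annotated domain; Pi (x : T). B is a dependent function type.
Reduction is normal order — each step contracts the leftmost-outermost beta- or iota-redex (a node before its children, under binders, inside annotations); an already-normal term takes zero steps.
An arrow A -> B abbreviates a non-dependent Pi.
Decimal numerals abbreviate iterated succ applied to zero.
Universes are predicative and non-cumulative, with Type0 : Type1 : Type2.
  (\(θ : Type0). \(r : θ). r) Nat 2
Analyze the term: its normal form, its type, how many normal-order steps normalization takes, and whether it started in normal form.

normal form:
  2
type:
  Nat
steps to reach normal form (normal order): 2
already normal: no
first redex: a beta-redex


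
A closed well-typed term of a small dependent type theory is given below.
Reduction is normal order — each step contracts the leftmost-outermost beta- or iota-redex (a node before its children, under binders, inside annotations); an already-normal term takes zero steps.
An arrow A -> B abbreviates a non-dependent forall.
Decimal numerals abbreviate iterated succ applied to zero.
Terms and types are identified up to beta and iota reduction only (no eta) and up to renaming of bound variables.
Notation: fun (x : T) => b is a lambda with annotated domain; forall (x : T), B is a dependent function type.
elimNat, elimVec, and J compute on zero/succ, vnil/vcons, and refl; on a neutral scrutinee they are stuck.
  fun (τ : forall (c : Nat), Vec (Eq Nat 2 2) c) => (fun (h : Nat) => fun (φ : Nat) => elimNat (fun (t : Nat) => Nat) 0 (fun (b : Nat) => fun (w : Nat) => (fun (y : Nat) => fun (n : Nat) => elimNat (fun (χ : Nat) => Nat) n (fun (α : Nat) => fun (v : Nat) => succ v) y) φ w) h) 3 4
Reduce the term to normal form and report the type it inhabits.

normal form:
  fun (τ : forall (c : Nat), Vec (Eq Nat 2 2) c) => 12
type:
  (forall (τ : Nat), Vec (Eq Nat 2 2) τ) -> Nat


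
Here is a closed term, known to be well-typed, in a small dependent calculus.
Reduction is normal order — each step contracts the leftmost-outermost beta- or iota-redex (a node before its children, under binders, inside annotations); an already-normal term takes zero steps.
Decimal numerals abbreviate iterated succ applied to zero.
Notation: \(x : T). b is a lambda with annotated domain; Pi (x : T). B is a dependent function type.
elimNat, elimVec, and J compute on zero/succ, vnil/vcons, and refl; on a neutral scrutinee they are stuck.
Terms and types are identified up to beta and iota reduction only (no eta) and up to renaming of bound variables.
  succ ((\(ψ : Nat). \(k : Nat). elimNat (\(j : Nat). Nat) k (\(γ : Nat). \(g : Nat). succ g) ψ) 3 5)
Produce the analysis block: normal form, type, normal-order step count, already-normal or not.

normal form:
  9
type:
  Nat
normal-order step count: 12
already normal: no
first redex: a beta-redex


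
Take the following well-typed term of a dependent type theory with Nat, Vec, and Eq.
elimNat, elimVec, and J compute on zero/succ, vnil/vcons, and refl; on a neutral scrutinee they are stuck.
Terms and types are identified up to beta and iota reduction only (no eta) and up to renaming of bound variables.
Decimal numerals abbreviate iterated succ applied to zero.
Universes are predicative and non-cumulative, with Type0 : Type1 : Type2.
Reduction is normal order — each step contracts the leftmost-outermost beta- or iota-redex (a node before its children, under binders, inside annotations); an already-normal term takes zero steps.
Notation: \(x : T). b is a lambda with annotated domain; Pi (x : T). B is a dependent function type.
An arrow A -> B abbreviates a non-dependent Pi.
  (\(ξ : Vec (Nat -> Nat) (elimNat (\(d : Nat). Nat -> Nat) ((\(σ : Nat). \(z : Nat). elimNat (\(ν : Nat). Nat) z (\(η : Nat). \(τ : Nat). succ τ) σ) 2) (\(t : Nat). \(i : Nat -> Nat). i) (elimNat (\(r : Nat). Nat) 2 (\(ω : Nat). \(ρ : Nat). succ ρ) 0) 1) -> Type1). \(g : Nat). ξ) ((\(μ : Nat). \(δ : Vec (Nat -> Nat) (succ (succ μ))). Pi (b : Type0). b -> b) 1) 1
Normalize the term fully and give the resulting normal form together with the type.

resulting normal form:
  \(ξ : Vec (Nat -> Nat) 3). Pi (d : Type0). d -> d
the term's type:
  Vec (Nat -> Nat) 3 -> Type1
observation: contracting a beta-redex first, the term normalizes in 3 steps.


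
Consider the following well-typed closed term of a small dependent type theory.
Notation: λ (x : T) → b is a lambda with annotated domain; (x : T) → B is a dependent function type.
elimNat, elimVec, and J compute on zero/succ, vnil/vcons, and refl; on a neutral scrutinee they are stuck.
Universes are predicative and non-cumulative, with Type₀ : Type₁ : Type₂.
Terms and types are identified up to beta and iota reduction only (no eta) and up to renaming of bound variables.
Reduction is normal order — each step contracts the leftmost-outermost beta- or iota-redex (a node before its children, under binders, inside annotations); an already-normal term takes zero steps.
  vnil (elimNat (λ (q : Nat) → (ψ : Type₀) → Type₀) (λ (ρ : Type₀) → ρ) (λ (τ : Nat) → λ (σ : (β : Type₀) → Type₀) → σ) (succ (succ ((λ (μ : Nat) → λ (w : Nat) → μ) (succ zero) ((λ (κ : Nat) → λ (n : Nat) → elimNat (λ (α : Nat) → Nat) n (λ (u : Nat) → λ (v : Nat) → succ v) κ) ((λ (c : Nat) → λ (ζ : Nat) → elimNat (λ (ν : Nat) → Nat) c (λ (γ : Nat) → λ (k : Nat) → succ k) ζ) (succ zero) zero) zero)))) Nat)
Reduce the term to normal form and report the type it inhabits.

normal form:
  vnil Nat
inferred type:
  Vec Nat zero


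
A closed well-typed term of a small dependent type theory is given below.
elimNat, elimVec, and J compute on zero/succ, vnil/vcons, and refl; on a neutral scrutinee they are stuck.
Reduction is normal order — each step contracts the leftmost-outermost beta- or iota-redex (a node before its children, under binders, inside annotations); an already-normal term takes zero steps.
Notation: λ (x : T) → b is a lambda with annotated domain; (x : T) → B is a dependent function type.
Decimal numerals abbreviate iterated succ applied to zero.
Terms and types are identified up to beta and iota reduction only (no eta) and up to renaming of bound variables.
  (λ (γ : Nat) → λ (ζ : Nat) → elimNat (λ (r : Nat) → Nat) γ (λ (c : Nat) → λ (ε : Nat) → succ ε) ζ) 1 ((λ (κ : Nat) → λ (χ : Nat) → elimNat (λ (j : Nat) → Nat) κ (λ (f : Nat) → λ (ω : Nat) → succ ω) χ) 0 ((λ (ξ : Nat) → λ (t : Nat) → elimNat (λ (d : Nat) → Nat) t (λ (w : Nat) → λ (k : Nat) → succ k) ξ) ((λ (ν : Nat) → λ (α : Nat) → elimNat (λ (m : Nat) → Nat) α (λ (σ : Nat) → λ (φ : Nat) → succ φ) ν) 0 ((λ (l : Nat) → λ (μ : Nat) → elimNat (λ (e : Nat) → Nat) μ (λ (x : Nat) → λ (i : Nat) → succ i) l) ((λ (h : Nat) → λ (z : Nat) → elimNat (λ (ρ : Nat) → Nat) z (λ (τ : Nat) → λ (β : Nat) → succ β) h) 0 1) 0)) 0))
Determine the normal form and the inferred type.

resulting normal form:
  2
inferred type:
  Nat
observation: the term reaches its normal form after 30 normal-order steps.


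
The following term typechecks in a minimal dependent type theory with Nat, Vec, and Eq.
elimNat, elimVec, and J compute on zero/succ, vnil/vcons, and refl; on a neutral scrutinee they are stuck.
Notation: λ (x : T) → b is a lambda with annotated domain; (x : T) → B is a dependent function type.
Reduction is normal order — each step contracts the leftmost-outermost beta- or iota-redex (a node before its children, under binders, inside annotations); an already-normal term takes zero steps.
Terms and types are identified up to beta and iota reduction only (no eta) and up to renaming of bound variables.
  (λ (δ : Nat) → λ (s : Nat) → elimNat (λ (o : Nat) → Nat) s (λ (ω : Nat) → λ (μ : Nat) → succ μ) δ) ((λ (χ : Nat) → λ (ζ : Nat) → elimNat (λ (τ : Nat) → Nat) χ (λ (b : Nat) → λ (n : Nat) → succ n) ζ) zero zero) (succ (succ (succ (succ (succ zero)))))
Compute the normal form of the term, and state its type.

normal form:
  succ (succ (succ (succ (succ zero))))
the term's type:
  Nat
observation: the leftmost-outermost redex is a beta-redex, and normalization takes 6 steps.


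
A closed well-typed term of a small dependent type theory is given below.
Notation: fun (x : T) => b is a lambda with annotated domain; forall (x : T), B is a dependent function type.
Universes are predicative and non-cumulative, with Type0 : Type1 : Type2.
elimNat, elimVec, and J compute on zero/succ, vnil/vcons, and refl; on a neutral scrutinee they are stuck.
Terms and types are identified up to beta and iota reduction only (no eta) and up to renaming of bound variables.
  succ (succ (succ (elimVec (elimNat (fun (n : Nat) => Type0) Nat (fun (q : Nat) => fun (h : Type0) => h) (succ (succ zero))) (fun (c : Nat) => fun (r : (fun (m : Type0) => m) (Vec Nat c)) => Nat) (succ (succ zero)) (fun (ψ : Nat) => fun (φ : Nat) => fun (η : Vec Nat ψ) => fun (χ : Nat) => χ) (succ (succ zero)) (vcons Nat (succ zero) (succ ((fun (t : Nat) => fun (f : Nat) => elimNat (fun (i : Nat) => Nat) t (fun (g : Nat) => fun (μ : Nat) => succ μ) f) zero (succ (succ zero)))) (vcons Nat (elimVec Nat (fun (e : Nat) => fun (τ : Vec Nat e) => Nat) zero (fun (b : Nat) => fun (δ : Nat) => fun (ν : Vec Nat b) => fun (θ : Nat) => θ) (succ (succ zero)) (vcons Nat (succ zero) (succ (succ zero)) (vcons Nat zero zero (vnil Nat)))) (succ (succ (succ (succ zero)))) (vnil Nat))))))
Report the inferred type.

type:
  Nat


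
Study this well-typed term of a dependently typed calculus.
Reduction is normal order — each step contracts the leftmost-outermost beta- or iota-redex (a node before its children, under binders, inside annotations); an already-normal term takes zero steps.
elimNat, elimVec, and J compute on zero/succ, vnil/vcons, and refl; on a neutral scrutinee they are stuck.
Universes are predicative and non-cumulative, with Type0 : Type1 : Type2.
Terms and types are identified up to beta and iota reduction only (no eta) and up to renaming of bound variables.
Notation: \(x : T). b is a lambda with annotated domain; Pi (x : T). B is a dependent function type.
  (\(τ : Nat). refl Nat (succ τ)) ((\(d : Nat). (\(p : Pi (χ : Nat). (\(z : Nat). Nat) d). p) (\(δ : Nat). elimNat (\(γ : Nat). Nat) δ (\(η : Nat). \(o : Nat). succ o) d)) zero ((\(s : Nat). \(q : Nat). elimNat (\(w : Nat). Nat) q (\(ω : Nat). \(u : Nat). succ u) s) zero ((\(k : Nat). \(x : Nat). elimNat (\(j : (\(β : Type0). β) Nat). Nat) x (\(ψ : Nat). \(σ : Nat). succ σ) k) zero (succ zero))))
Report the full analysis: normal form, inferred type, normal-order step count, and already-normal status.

resulting normal form:
  refl Nat (succ (succ zero))
type:
  Eq Nat (succ (succ zero)) (succ (succ zero))
normal-order step count: 11
term was already normal: no
first redex: a beta-redex


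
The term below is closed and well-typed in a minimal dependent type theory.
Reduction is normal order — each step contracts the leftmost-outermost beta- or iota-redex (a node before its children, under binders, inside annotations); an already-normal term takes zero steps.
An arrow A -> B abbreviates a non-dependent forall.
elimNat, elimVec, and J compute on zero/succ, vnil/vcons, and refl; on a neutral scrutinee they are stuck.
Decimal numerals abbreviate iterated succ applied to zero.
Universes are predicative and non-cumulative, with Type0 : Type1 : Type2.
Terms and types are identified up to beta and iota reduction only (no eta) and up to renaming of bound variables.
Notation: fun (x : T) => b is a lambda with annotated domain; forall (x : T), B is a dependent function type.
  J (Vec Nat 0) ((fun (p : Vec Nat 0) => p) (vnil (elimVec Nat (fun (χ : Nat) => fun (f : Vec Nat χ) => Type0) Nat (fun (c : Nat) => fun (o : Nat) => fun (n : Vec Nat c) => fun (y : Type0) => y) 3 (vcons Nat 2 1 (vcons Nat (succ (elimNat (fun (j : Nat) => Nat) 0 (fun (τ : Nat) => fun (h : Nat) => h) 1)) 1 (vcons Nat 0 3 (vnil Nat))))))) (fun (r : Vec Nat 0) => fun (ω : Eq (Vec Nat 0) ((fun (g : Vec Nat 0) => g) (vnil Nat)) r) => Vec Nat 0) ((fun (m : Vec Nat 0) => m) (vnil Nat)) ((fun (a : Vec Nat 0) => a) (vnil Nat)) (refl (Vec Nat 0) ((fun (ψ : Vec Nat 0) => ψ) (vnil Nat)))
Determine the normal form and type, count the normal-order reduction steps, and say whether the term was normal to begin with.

reduced normal form:
  vnil Nat
type:
  Vec Nat 0
steps to reach normal form (normal order): 2
already normal: no
first redex: a J iota-redex
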